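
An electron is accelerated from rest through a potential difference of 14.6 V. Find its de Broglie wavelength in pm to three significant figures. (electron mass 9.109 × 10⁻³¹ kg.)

λ = 321 pm

KE = eV = 1.602 × 10⁻¹⁹ × 14.60 = 2.339 × 10⁻¹⁸ J.
p = √(2mKE) = √(2 × 9.109 × 10⁻³¹ × 2.339 × 10⁻¹⁸) = 2.064 × 10⁻²⁴ kg·m/s.
λ = h/p = 6.626 × 10⁻³⁴ / 2.064 × 10⁻²⁴ = 3.21 × 10⁻¹⁰ m = 321 pm.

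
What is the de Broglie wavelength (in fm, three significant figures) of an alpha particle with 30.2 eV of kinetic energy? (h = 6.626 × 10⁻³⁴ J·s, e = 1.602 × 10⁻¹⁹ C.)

KE = 30.2 eV = 4.838 × 10⁻¹⁸ J.
p = √(2mKE) = √(2 × 6.645 × 10⁻²⁷ × 4.838 × 10⁻¹⁸) = 2.536 × 10⁻²² kg·m/s.
λ = h/p = 6.626 × 10⁻³⁴ / 2.536 × 10⁻²² = 2.61 × 10⁻¹² m = 2610 fm.

λ = 2610 fm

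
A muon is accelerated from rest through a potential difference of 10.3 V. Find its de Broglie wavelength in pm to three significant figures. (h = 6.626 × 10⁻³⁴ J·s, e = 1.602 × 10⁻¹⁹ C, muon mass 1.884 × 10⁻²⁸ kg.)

λ = 26.6 pm

KE = eV = 1.602 × 10⁻¹⁹ × 10.30 = 1.650 × 10⁻¹⁸ J.
p = √(2mKE) = √(2 × 1.884 × 10⁻²⁸ × 1.650 × 10⁻¹⁸) = 2.493 × 10⁻²³ kg·m/s.
λ = h/p = 6.626 × 10⁻³⁴ / 2.493 × 10⁻²³ = 2.66 × 10⁻¹¹ m = 26.6 pm.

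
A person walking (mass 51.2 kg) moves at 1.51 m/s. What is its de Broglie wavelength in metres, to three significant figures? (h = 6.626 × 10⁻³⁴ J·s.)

λ = 8.57 × 10⁻³⁶ m

p = mv = 51.2 × 1.51 = 7.731 × 10¹ kg·m/s.
λ = h/p = 6.626 × 10⁻³⁴ / 7.731 × 10¹ = 8.57 × 10⁻³⁶ m.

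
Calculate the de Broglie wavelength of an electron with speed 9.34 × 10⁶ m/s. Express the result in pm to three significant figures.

λ = 77.9 pm

p = mv = 9.109 × 10⁻³¹ × 9.34 × 10⁶ = 8.508 × 10⁻²⁴ kg·m/s.
λ = h/p = 6.626 × 10⁻³⁴ / 8.508 × 10⁻²⁴ = 7.79 × 10⁻¹¹ m = 77.9 pm.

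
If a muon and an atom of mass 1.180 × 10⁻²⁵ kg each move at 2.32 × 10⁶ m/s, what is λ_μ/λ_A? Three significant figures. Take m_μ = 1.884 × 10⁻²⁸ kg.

At fixed v, p = mv so λ = h/(mv) ∝ 1/m.
λ_μ/λ_A = m_A/m_μ = 1.180 × 10⁻²⁵/1.884 × 10⁻²⁸ = 626.

λ_μ/λ_A = 626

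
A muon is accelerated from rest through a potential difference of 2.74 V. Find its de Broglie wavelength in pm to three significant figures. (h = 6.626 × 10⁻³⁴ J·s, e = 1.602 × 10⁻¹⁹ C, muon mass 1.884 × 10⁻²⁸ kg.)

KE = eV = 1.602 × 10⁻¹⁹ × 2.740 = 4.389 × 10⁻¹⁹ J.
p = √(2mKE) = √(2 × 1.884 × 10⁻²⁸ × 4.389 × 10⁻¹⁹) = 1.286 × 10⁻²³ kg·m/s.
λ = h/p = 6.626 × 10⁻³⁴ / 1.286 × 10⁻²³ = 5.15 × 10⁻¹¹ m = 51.5 pm.

λ = 51.5 pm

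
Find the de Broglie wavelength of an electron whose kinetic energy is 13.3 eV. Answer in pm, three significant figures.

KE = 13.3 eV = 2.131 × 10⁻¹⁸ J.
p = √(2mKE) = √(2 × 9.109 × 10⁻³¹ × 2.131 × 10⁻¹⁸) = 1.970 × 10⁻²⁴ kg·m/s.
λ = h/p = 6.626 × 10⁻³⁴ / 1.970 × 10⁻²⁴ = 3.36 × 10⁻¹⁰ m = 336 pm.

λ = 336 pm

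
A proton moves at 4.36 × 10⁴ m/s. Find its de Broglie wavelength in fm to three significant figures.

p = mv = 1.673 × 10⁻²⁷ × 4.36 × 10⁴ = 7.294 × 10⁻²³ kg·m/s.
λ = h/p = 6.626 × 10⁻³⁴ / 7.294 × 10⁻²³ = 9.08 × 10⁻¹² m = 9080 fm.

λ = 9080 fm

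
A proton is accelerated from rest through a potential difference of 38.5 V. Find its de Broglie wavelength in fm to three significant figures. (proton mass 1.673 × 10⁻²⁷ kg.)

KE = eV = 1.602 × 10⁻¹⁹ × 38.50 = 6.168 × 10⁻¹⁸ J.
p = √(2mKE) = √(2 × 1.673 × 10⁻²⁷ × 6.168 × 10⁻¹⁸) = 1.437 × 10⁻²² kg·m/s.
λ = h/p = 6.626 × 10⁻³⁴ / 1.437 × 10⁻²² = 4.61 × 10⁻¹² m = 4610 fm.

λ = 4610 fm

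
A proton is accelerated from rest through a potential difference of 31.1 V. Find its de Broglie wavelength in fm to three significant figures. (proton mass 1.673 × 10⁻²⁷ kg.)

λ = 5130 fm

KE = eV = 1.602 × 10⁻¹⁹ × 31.10 = 4.982 × 10⁻¹⁸ J.
p = √(2mKE) = √(2 × 1.673 × 10⁻²⁷ × 4.982 × 10⁻¹⁸) = 1.291 × 10⁻²² kg·m/s.
λ = h/p = 6.626 × 10⁻³⁴ / 1.291 × 10⁻²² = 5.13 × 10⁻¹² m = 5130 fm.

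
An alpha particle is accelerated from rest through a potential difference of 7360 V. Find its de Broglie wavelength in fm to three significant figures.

KE = 2eV = 2 × 1.602 × 10⁻¹⁹ × 7360 = 2.358 × 10⁻¹⁵ J.
p = √(2mKE) = √(2 × 6.645 × 10⁻²⁷ × 2.358 × 10⁻¹⁵) = 5.598 × 10⁻²¹ kg·m/s.
λ = h/p = 6.626 × 10⁻³⁴ / 5.598 × 10⁻²¹ = 1.18 × 10⁻¹³ m = 118 fm.

λ = 118 fm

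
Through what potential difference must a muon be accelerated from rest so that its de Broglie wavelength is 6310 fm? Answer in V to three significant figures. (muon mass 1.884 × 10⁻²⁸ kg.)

V = 183 V

p = h/λ = 6.626 × 10⁻³⁴ / 6.310 × 10⁻¹² = 1.050 × 10⁻²² kg·m/s.
KE = p²/(2m) = 2.926 × 10⁻¹⁷ J.
V = KE/e = 2.926 × 10⁻¹⁷ / (1.602 × 10⁻¹⁹) = 183 V.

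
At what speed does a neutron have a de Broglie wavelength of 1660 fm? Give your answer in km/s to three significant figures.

v = 238 km/s

p = h/λ = 6.626 × 10⁻³⁴ / 1.660 × 10⁻¹² = 3.992 × 10⁻²² kg·m/s.
v = p/m = 3.992 × 10⁻²² / 1.675 × 10⁻²⁷ = 2.38 × 10⁵ m/s = 238 km/s.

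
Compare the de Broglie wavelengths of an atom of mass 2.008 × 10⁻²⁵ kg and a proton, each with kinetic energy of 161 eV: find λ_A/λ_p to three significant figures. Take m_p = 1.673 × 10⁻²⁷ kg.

At fixed KE, p = √(2mKE) so λ = h/p ∝ 1/√m.
λ_A/λ_p = √(m_p/m_A) = √(1.673 × 10⁻²⁷/2.008 × 10⁻²⁵) = √(8.332 × 10⁻³) = 0.0913.

λ_A/λ_p = 0.0913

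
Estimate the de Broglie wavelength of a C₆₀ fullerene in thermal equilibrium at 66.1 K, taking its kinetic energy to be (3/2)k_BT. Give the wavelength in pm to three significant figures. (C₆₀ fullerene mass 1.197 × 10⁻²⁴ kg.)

KE = (3/2)k_BT = 1.5 × 1.381 × 10⁻²³ × 66.1 = 1.369 × 10⁻²¹ J.
p = √(2mKE) = √(2 × 1.197 × 10⁻²⁴ × 1.369 × 10⁻²¹) = 5.725 × 10⁻²³ kg·m/s.
λ = h/p = 1.16 × 10⁻¹¹ m = 11.6 pm.

λ = 11.6 pm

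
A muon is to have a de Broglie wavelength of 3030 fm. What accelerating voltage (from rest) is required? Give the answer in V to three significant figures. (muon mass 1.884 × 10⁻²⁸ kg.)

V = 792 V

p = h/λ = 6.626 × 10⁻³⁴ / 3.030 × 10⁻¹² = 2.187 × 10⁻²² kg·m/s.
KE = p²/(2m) = 1.269 × 10⁻¹⁶ J.
V = KE/e = 1.269 × 10⁻¹⁶ / (1.602 × 10⁻¹⁹) = 792 V.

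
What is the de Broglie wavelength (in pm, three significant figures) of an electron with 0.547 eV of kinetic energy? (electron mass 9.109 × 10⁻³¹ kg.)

KE = 0.547 eV = 8.763 × 10⁻²⁰ J.
p = √(2mKE) = √(2 × 9.109 × 10⁻³¹ × 8.763 × 10⁻²⁰) = 3.996 × 10⁻²⁵ kg·m/s.
λ = h/p = 6.626 × 10⁻³⁴ / 3.996 × 10⁻²⁵ = 1.66 × 10⁻⁹ m = 1660 pm.

λ = 1660 pm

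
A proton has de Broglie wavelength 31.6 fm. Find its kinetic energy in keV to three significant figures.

p = h/λ = 6.626 × 10⁻³⁴ / 3.160 × 10⁻¹⁴ = 2.097 × 10⁻²⁰ kg·m/s.
KE = p²/(2m) = (2.097 × 10⁻²⁰)² / (2 × 1.673 × 10⁻²⁷) = 1.314 × 10⁻¹³ J = 820 keV.

KE = 820 keV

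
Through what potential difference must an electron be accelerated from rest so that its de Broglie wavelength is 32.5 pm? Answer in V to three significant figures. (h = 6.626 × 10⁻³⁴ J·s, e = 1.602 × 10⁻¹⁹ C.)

p = h/λ = 6.626 × 10⁻³⁴ / 3.250 × 10⁻¹¹ = 2.039 × 10⁻²³ kg·m/s.
KE = p²/(2m) = 2.282 × 10⁻¹⁶ J.
V = KE/e = 2.282 × 10⁻¹⁶ / (1.602 × 10⁻¹⁹) = 1420 V.

V = 1420 V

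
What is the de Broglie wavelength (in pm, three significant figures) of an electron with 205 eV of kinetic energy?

λ = 85.7 pm

KE = 205 eV = 3.284 × 10⁻¹⁷ J.
p = √(2mKE) = √(2 × 9.109 × 10⁻³¹ × 3.284 × 10⁻¹⁷) = 7.735 × 10⁻²⁴ kg·m/s.
λ = h/p = 6.626 × 10⁻³⁴ / 7.735 × 10⁻²⁴ = 8.57 × 10⁻¹¹ m = 85.7 pm.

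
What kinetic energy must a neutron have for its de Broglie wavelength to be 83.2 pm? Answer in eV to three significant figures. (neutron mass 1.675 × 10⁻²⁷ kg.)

p = h/λ = 6.626 × 10⁻³⁴ / 8.320 × 10⁻¹¹ = 7.964 × 10⁻²⁴ kg·m/s.
KE = p²/(2m) = (7.964 × 10⁻²⁴)² / (2 × 1.675 × 10⁻²⁷) = 1.893 × 10⁻²⁰ J = 0.118 eV.

KE = 0.118 eV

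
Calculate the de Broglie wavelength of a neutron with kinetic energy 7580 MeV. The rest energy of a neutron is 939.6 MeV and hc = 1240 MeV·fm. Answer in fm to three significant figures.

λ = 0.146 fm

Total energy E = KE + m₀c² = 7580 + 939.6 = 8519.6 MeV.
(pc)² = E² − (m₀c²)² = (8519.6)² − (939.6)² = 7.170 × 10⁷ MeV², so pc = 8468 MeV.
λ = hc/(pc) = 1240 MeV·fm / 8468 MeV = 0.146 fm.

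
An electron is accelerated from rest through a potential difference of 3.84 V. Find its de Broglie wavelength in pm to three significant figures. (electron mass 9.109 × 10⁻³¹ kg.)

KE = eV = 1.602 × 10⁻¹⁹ × 3.840 = 6.152 × 10⁻¹⁹ J.
p = √(2mKE) = √(2 × 9.109 × 10⁻³¹ × 6.152 × 10⁻¹⁹) = 1.059 × 10⁻²⁴ kg·m/s.
λ = h/p = 6.626 × 10⁻³⁴ / 1.059 × 10⁻²⁴ = 6.26 × 10⁻¹⁰ m = 626 pm.

λ = 626 pm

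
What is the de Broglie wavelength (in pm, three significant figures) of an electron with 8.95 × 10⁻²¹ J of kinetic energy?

p = √(2mKE) = √(2 × 9.109 × 10⁻³¹ × 8.950 × 10⁻²¹) = 1.277 × 10⁻²⁵ kg·m/s.
λ = h/p = 6.626 × 10⁻³⁴ / 1.277 × 10⁻²⁵ = 5.19 × 10⁻⁹ m = 5190 pm.

λ = 5190 pm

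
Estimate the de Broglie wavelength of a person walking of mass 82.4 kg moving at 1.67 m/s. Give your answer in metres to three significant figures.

λ = 4.82 × 10⁻³⁶ m

p = mv = 82.4 × 1.67 = 1.376 × 10² kg·m/s.
λ = h/p = 6.626 × 10⁻³⁴ / 1.376 × 10² = 4.82 × 10⁻³⁶ m.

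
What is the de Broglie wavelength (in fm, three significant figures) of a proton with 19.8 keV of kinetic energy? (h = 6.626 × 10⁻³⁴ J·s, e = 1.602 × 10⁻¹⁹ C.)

λ = 203 fm

KE = 19.8 keV = 3.172 × 10⁻¹⁵ J.
p = √(2mKE) = √(2 × 1.673 × 10⁻²⁷ × 3.172 × 10⁻¹⁵) = 3.258 × 10⁻²¹ kg·m/s.
λ = h/p = 6.626 × 10⁻³⁴ / 3.258 × 10⁻²¹ = 2.03 × 10⁻¹³ m = 203 fm.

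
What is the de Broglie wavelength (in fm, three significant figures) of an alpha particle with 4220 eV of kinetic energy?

KE = 4220 eV = 6.760 × 10⁻¹⁶ J.
p = √(2mKE) = √(2 × 6.645 × 10⁻²⁷ × 6.760 × 10⁻¹⁶) = 2.997 × 10⁻²¹ kg·m/s.
λ = h/p = 6.626 × 10⁻³⁴ / 2.997 × 10⁻²¹ = 2.21 × 10⁻¹³ m = 221 fm.

λ = 221 fm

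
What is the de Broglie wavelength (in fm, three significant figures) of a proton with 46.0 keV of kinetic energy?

KE = 46.0 keV = 7.369 × 10⁻¹⁵ J.
p = √(2mKE) = √(2 × 1.673 × 10⁻²⁷ × 7.369 × 10⁻¹⁵) = 4.966 × 10⁻²¹ kg·m/s.
λ = h/p = 6.626 × 10⁻³⁴ / 4.966 × 10⁻²¹ = 1.33 × 10⁻¹³ m = 133 fm.

λ = 133 fm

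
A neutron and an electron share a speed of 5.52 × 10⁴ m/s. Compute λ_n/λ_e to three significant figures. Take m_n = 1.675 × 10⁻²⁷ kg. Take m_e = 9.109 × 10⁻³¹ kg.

At fixed v, p = mv so λ = h/(mv) ∝ 1/m.
λ_n/λ_e = m_e/m_n = 9.109 × 10⁻³¹/1.675 × 10⁻²⁷ = 5.44 × 10⁻⁴.

λ_n/λ_e = 5.44 × 10⁻⁴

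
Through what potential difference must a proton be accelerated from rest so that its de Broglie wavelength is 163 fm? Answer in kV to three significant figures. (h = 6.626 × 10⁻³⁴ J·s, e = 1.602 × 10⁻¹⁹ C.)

V = 30.8 kV

p = h/λ = 6.626 × 10⁻³⁴ / 1.630 × 10⁻¹³ = 4.065 × 10⁻²¹ kg·m/s.
KE = p²/(2m) = 4.939 × 10⁻¹⁵ J.
V = KE/e = 4.939 × 10⁻¹⁵ / (1.602 × 10⁻¹⁹) = 30.8 kV.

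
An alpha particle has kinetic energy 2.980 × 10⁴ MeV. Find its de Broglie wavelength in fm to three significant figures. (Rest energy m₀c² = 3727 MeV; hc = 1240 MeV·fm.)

Total energy E = KE + m₀c² = 2.980 × 10⁴ + 3727 = 33527 MeV.
(pc)² = E² − (m₀c²)² = (33527)² − (3727)² = 1.110 × 10⁹ MeV², so pc = 3.332 × 10⁴ MeV.
λ = hc/(pc) = 1240 MeV·fm / 3.332 × 10⁴ MeV = 0.0372 fm.

λ = 0.0372 fm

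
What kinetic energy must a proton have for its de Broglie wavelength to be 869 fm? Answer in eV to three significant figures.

p = h/λ = 6.626 × 10⁻³⁴ / 8.690 × 10⁻¹³ = 7.625 × 10⁻²² kg·m/s.
KE = p²/(2m) = (7.625 × 10⁻²²)² / (2 × 1.673 × 10⁻²⁷) = 1.738 × 10⁻¹⁶ J = 1080 eV.

KE = 1080 eV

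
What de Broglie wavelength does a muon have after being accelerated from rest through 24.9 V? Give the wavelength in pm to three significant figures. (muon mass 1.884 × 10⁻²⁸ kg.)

KE = eV = 1.602 × 10⁻¹⁹ × 24.90 = 3.989 × 10⁻¹⁸ J.
p = √(2mKE) = √(2 × 1.884 × 10⁻²⁸ × 3.989 × 10⁻¹⁸) = 3.877 × 10⁻²³ kg·m/s.
λ = h/p = 6.626 × 10⁻³⁴ / 3.877 × 10⁻²³ = 1.71 × 10⁻¹¹ m = 17.1 pm.

λ = 17.1 pm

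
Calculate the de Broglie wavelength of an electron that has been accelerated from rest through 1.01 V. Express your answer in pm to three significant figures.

λ = 1220 pm

KE = eV = 1.602 × 10⁻¹⁹ × 1.010 = 1.618 × 10⁻¹⁹ J.
p = √(2mKE) = √(2 × 9.109 × 10⁻³¹ × 1.618 × 10⁻¹⁹) = 5.429 × 10⁻²⁵ kg·m/s.
λ = h/p = 6.626 × 10⁻³⁴ / 5.429 × 10⁻²⁵ = 1.22 × 10⁻⁹ m = 1220 pm.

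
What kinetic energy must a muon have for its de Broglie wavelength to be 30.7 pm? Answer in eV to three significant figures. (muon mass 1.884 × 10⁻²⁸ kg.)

p = h/λ = 6.626 × 10⁻³⁴ / 3.070 × 10⁻¹¹ = 2.158 × 10⁻²³ kg·m/s.
KE = p²/(2m) = (2.158 × 10⁻²³)² / (2 × 1.884 × 10⁻²⁸) = 1.236 × 10⁻¹⁸ J = 7.72 eV.

KE = 7.72 eV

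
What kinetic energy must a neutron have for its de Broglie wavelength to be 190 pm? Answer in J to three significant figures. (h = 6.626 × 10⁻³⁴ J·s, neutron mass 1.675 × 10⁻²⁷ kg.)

KE = 3.63 × 10⁻²¹ J

p = h/λ = 6.626 × 10⁻³⁴ / 1.900 × 10⁻¹⁰ = 3.487 × 10⁻²⁴ kg·m/s.
KE = p²/(2m) = (3.487 × 10⁻²⁴)² / (2 × 1.675 × 10⁻²⁷) = 3.630 × 10⁻²¹ J = 3.63 × 10⁻²¹ J.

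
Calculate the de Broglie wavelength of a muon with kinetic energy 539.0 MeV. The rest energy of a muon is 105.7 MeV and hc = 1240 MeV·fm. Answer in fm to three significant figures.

Total energy E = KE + m₀c² = 539.0 + 105.7 = 644.7 MeV.
(pc)² = E² − (m₀c²)² = (644.7)² − (105.7)² = 4.045 × 10⁵ MeV², so pc = 636.0 MeV.
λ = hc/(pc) = 1240 MeV·fm / 636.0 MeV = 1.95 fm.

λ = 1.95 fm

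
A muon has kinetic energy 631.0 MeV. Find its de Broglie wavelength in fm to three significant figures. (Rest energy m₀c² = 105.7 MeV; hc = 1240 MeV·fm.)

Total energy E = KE + m₀c² = 631.0 + 105.7 = 736.7 MeV.
(pc)² = E² − (m₀c²)² = (736.7)² − (105.7)² = 5.316 × 10⁵ MeV², so pc = 729.1 MeV.
λ = hc/(pc) = 1240 MeV·fm / 729.1 MeV = 1.70 fm.

λ = 1.70 fm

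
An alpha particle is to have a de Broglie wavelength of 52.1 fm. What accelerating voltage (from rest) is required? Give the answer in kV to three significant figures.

V = 38.0 kV

p = h/λ = 6.626 × 10⁻³⁴ / 5.210 × 10⁻¹⁴ = 1.272 × 10⁻²⁰ kg·m/s.
KE = p²/(2m) = 1.217 × 10⁻¹⁴ J.
V = KE/2e = 1.217 × 10⁻¹⁴ / (2 × 1.602 × 10⁻¹⁹) = 38.0 kV.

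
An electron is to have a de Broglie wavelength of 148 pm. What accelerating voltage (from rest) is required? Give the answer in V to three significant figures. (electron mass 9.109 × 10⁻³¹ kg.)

V = 68.7 V

p = h/λ = 6.626 × 10⁻³⁴ / 1.480 × 10⁻¹⁰ = 4.477 × 10⁻²⁴ kg·m/s.
KE = p²/(2m) = 1.100 × 10⁻¹⁷ J.
V = KE/e = 1.100 × 10⁻¹⁷ / (1.602 × 10⁻¹⁹) = 68.7 V.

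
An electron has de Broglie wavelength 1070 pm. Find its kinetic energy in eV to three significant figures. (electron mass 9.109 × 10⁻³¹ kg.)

p = h/λ = 6.626 × 10⁻³⁴ / 1.070 × 10⁻⁹ = 6.193 × 10⁻²⁵ kg·m/s.
KE = p²/(2m) = (6.193 × 10⁻²⁵)² / (2 × 9.109 × 10⁻³¹) = 2.105 × 10⁻¹⁹ J = 1.31 eV.

KE = 1.31 eV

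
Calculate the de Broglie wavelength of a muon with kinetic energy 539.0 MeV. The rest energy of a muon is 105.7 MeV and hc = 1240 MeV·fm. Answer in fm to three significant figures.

Total energy E = KE + m₀c² = 539.0 + 105.7 = 644.7 MeV.
(pc)² = E² − (m₀c²)² = (644.7)² − (105.7)² = 4.045 × 10⁵ MeV², so pc = 636.0 MeV.
λ = hc/(pc) = 1240 MeV·fm / 636.0 MeV = 1.95 fm.

λ = 1.95 fm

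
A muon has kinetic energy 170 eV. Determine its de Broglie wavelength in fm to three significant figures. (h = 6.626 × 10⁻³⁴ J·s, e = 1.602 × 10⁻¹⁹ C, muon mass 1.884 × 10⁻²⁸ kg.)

λ = 6540 fm

KE = 170 eV = 2.723 × 10⁻¹⁷ J.
p = √(2mKE) = √(2 × 1.884 × 10⁻²⁸ × 2.723 × 10⁻¹⁷) = 1.013 × 10⁻²² kg·m/s.
λ = h/p = 6.626 × 10⁻³⁴ / 1.013 × 10⁻²² = 6.54 × 10⁻¹² m = 6540 fm.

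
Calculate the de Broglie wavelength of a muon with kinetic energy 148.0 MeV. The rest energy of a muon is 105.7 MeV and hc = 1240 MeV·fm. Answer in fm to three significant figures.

λ = 5.38 fm

Total energy E = KE + m₀c² = 148.0 + 105.7 = 253.7 MeV.
(pc)² = E² − (m₀c²)² = (253.7)² − (105.7)² = 5.319 × 10⁴ MeV², so pc = 230.6 MeV.
λ = hc/(pc) = 1240 MeV·fm / 230.6 MeV = 5.38 fm.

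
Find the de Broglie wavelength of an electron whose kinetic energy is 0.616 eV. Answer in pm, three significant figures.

λ = 1560 pm

KE = 0.616 eV = 9.868 × 10⁻²⁰ J.
p = √(2mKE) = √(2 × 9.109 × 10⁻³¹ × 9.868 × 10⁻²⁰) = 4.240 × 10⁻²⁵ kg·m/s.
λ = h/p = 6.626 × 10⁻³⁴ / 4.240 × 10⁻²⁵ = 1.56 × 10⁻⁹ m = 1560 pm.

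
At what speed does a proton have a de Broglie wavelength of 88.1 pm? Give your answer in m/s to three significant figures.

p = h/λ = 6.626 × 10⁻³⁴ / 8.810 × 10⁻¹¹ = 7.521 × 10⁻²⁴ kg·m/s.
v = p/m = 7.521 × 10⁻²⁴ / 1.673 × 10⁻²⁷ = 4.50 × 10³ m/s = 4500 m/s.

v = 4500 m/s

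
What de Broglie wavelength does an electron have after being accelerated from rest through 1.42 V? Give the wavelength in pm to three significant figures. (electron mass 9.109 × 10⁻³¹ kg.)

λ = 1030 pm

KE = eV = 1.602 × 10⁻¹⁹ × 1.420 = 2.275 × 10⁻¹⁹ J.
p = √(2mKE) = √(2 × 9.109 × 10⁻³¹ × 2.275 × 10⁻¹⁹) = 6.438 × 10⁻²⁵ kg·m/s.
λ = h/p = 6.626 × 10⁻³⁴ / 6.438 × 10⁻²⁵ = 1.03 × 10⁻⁹ m = 1030 pm.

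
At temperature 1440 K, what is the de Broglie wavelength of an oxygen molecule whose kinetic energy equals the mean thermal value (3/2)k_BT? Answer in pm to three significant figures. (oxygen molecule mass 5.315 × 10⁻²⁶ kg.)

λ = 11.8 pm

KE = (3/2)k_BT = 1.5 × 1.381 × 10⁻²³ × 1440 = 2.983 × 10⁻²⁰ J.
p = √(2mKE) = √(2 × 5.315 × 10⁻²⁶ × 2.983 × 10⁻²⁰) = 5.631 × 10⁻²³ kg·m/s.
λ = h/p = 1.18 × 10⁻¹¹ m = 11.8 pm.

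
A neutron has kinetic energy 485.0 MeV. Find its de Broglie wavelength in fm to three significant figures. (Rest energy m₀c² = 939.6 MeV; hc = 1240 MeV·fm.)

Total energy E = KE + m₀c² = 485.0 + 939.6 = 1424.6 MeV.
(pc)² = E² − (m₀c²)² = (1424.6)² − (939.6)² = 1.147 × 10⁶ MeV², so pc = 1071 MeV.
λ = hc/(pc) = 1240 MeV·fm / 1071 MeV = 1.16 fm.

λ = 1.16 fm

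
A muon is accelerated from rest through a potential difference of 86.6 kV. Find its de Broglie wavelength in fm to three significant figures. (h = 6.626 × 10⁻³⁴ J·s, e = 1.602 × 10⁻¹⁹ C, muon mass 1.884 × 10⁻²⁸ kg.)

λ = 290 fm

KE = eV = 1.602 × 10⁻¹⁹ × 8.660 × 10⁴ = 1.387 × 10⁻¹⁴ J.
p = √(2mKE) = √(2 × 1.884 × 10⁻²⁸ × 1.387 × 10⁻¹⁴) = 2.286 × 10⁻²¹ kg·m/s.
λ = h/p = 6.626 × 10⁻³⁴ / 2.286 × 10⁻²¹ = 2.90 × 10⁻¹³ m = 290 fm.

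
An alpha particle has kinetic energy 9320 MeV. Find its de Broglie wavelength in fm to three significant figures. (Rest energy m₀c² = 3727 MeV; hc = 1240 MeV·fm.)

λ = 0.0992 fm

Total energy E = KE + m₀c² = 9320 + 3727 = 13047 MeV.
(pc)² = E² − (m₀c²)² = (13047)² − (3727)² = 1.563 × 10⁸ MeV², so pc = 1.250 × 10⁴ MeV.
λ = hc/(pc) = 1240 MeV·fm / 1.250 × 10⁴ MeV = 0.0992 fm.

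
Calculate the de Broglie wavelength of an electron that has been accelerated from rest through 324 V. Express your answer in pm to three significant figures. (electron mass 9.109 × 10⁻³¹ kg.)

KE = eV = 1.602 × 10⁻¹⁹ × 324.0 = 5.190 × 10⁻¹⁷ J.
p = √(2mKE) = √(2 × 9.109 × 10⁻³¹ × 5.190 × 10⁻¹⁷) = 9.724 × 10⁻²⁴ kg·m/s.
λ = h/p = 6.626 × 10⁻³⁴ / 9.724 × 10⁻²⁴ = 6.81 × 10⁻¹¹ m = 68.1 pm.

λ = 68.1 pm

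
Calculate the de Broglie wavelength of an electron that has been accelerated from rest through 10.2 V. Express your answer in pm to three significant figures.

λ = 384 pm

KE = eV = 1.602 × 10⁻¹⁹ × 10.20 = 1.634 × 10⁻¹⁸ J.
p = √(2mKE) = √(2 × 9.109 × 10⁻³¹ × 1.634 × 10⁻¹⁸) = 1.725 × 10⁻²⁴ kg·m/s.
λ = h/p = 6.626 × 10⁻³⁴ / 1.725 × 10⁻²⁴ = 3.84 × 10⁻¹⁰ m = 384 pm.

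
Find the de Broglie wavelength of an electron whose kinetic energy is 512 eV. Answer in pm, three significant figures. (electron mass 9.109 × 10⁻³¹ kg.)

KE = 512 eV = 8.202 × 10⁻¹⁷ J.
p = √(2mKE) = √(2 × 9.109 × 10⁻³¹ × 8.202 × 10⁻¹⁷) = 1.222 × 10⁻²³ kg·m/s.
λ = h/p = 6.626 × 10⁻³⁴ / 1.222 × 10⁻²³ = 5.42 × 10⁻¹¹ m = 54.2 pm.

λ = 54.2 pm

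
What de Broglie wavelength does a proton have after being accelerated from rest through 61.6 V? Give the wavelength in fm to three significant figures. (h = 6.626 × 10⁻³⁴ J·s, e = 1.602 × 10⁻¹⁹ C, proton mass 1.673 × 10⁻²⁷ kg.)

KE = eV = 1.602 × 10⁻¹⁹ × 61.60 = 9.868 × 10⁻¹⁸ J.
p = √(2mKE) = √(2 × 1.673 × 10⁻²⁷ × 9.868 × 10⁻¹⁸) = 1.817 × 10⁻²² kg·m/s.
λ = h/p = 6.626 × 10⁻³⁴ / 1.817 × 10⁻²² = 3.65 × 10⁻¹² m = 3650 fm.

λ = 3650 fm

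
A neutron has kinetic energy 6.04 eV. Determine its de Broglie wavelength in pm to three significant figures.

λ = 11.6 pm

KE = 6.04 eV = 9.676 × 10⁻¹⁹ J.
p = √(2mKE) = √(2 × 1.675 × 10⁻²⁷ × 9.676 × 10⁻¹⁹) = 5.693 × 10⁻²³ kg·m/s.
λ = h/p = 6.626 × 10⁻³⁴ / 5.693 × 10⁻²³ = 1.16 × 10⁻¹¹ m = 11.6 pm.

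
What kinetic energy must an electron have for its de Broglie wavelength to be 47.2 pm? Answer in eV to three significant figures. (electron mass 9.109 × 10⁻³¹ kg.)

p = h/λ = 6.626 × 10⁻³⁴ / 4.720 × 10⁻¹¹ = 1.404 × 10⁻²³ kg·m/s.
KE = p²/(2m) = (1.404 × 10⁻²³)² / (2 × 9.109 × 10⁻³¹) = 1.082 × 10⁻¹⁶ J = 675 eV.

KE = 675 eV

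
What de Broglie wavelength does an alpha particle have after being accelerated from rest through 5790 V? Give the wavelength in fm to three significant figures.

KE = 2eV = 2 × 1.602 × 10⁻¹⁹ × 5790 = 1.855 × 10⁻¹⁵ J.
p = √(2mKE) = √(2 × 6.645 × 10⁻²⁷ × 1.855 × 10⁻¹⁵) = 4.965 × 10⁻²¹ kg·m/s.
λ = h/p = 6.626 × 10⁻³⁴ / 4.965 × 10⁻²¹ = 1.33 × 10⁻¹³ m = 133 fm.

λ = 133 fm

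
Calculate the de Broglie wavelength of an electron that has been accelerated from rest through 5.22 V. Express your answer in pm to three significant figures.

λ = 537 pm

KE = eV = 1.602 × 10⁻¹⁹ × 5.220 = 8.362 × 10⁻¹⁹ J.
p = √(2mKE) = √(2 × 9.109 × 10⁻³¹ × 8.362 × 10⁻¹⁹) = 1.234 × 10⁻²⁴ kg·m/s.
λ = h/p = 6.626 × 10⁻³⁴ / 1.234 × 10⁻²⁴ = 5.37 × 10⁻¹⁰ m = 537 pm.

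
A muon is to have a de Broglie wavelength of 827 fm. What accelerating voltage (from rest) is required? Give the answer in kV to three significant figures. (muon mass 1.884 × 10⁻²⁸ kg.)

p = h/λ = 6.626 × 10⁻³⁴ / 8.270 × 10⁻¹³ = 8.012 × 10⁻²² kg·m/s.
KE = p²/(2m) = 1.704 × 10⁻¹⁵ J.
V = KE/e = 1.704 × 10⁻¹⁵ / (1.602 × 10⁻¹⁹) = 10.6 kV.

V = 10.6 kV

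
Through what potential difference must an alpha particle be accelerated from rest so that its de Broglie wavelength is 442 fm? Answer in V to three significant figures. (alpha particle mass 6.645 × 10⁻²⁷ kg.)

p = h/λ = 6.626 × 10⁻³⁴ / 4.420 × 10⁻¹³ = 1.499 × 10⁻²¹ kg·m/s.
KE = p²/(2m) = 1.691 × 10⁻¹⁶ J.
V = KE/2e = 1.691 × 10⁻¹⁶ / (2 × 1.602 × 10⁻¹⁹) = 528 V.

V = 528 V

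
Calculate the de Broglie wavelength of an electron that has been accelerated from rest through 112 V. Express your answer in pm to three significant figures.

λ = 116 pm

KE = eV = 1.602 × 10⁻¹⁹ × 112.0 = 1.794 × 10⁻¹⁷ J.
p = √(2mKE) = √(2 × 9.109 × 10⁻³¹ × 1.794 × 10⁻¹⁷) = 5.717 × 10⁻²⁴ kg·m/s.
λ = h/p = 6.626 × 10⁻³⁴ / 5.717 × 10⁻²⁴ = 1.16 × 10⁻¹⁰ m = 116 pm.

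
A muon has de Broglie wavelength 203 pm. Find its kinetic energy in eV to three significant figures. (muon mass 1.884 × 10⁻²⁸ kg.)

KE = 0.176 eV

p = h/λ = 6.626 × 10⁻³⁴ / 2.030 × 10⁻¹⁰ = 3.264 × 10⁻²⁴ kg·m/s.
KE = p²/(2m) = (3.264 × 10⁻²⁴)² / (2 × 1.884 × 10⁻²⁸) = 2.827 × 10⁻²⁰ J = 0.176 eV.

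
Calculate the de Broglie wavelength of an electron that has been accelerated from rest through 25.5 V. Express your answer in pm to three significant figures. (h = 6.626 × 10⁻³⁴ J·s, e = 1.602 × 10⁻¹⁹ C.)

KE = eV = 1.602 × 10⁻¹⁹ × 25.50 = 4.085 × 10⁻¹⁸ J.
p = √(2mKE) = √(2 × 9.109 × 10⁻³¹ × 4.085 × 10⁻¹⁸) = 2.728 × 10⁻²⁴ kg·m/s.
λ = h/p = 6.626 × 10⁻³⁴ / 2.728 × 10⁻²⁴ = 2.43 × 10⁻¹⁰ m = 243 pm.

λ = 243 pm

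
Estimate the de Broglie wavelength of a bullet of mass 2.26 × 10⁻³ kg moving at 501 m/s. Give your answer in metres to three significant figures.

p = mv = 2.26 × 10⁻³ × 501 = 1.132 kg·m/s.
λ = h/p = 6.626 × 10⁻³⁴ / 1.132 = 5.85 × 10⁻³⁴ m.

λ = 5.85 × 10⁻³⁴ m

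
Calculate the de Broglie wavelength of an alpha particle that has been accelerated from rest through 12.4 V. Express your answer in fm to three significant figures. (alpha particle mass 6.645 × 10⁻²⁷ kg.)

λ = 2880 fm

KE = 2eV = 2 × 1.602 × 10⁻¹⁹ × 12.40 = 3.973 × 10⁻¹⁸ J.
p = √(2mKE) = √(2 × 6.645 × 10⁻²⁷ × 3.973 × 10⁻¹⁸) = 2.298 × 10⁻²² kg·m/s.
λ = h/p = 6.626 × 10⁻³⁴ / 2.298 × 10⁻²² = 2.88 × 10⁻¹² m = 2880 fm.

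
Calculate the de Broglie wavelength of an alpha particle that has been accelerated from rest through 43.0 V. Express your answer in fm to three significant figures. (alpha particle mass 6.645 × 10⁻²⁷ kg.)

KE = 2eV = 2 × 1.602 × 10⁻¹⁹ × 43.00 = 1.378 × 10⁻¹⁷ J.
p = √(2mKE) = √(2 × 6.645 × 10⁻²⁷ × 1.378 × 10⁻¹⁷) = 4.279 × 10⁻²² kg·m/s.
λ = h/p = 6.626 × 10⁻³⁴ / 4.279 × 10⁻²² = 1.55 × 10⁻¹² m = 1550 fm.

λ = 1550 fm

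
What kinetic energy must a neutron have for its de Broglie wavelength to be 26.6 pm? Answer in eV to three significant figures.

p = h/λ = 6.626 × 10⁻³⁴ / 2.660 × 10⁻¹¹ = 2.491 × 10⁻²³ kg·m/s.
KE = p²/(2m) = (2.491 × 10⁻²³)² / (2 × 1.675 × 10⁻²⁷) = 1.852 × 10⁻¹⁹ J = 1.16 eV.

KE = 1.16 eV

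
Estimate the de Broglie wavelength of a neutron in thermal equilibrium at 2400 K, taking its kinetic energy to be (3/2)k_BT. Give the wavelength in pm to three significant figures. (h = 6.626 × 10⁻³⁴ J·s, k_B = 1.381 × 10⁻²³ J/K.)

KE = (3/2)k_BT = 1.5 × 1.381 × 10⁻²³ × 2400 = 4.972 × 10⁻²⁰ J.
p = √(2mKE) = √(2 × 1.675 × 10⁻²⁷ × 4.972 × 10⁻²⁰) = 1.291 × 10⁻²³ kg·m/s.
λ = h/p = 5.13 × 10⁻¹¹ m = 51.3 pm.

λ = 51.3 pm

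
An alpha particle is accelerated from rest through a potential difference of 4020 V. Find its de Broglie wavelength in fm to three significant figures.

λ = 160 fm

KE = 2eV = 2 × 1.602 × 10⁻¹⁹ × 4020 = 1.288 × 10⁻¹⁵ J.
p = √(2mKE) = √(2 × 6.645 × 10⁻²⁷ × 1.288 × 10⁻¹⁵) = 4.137 × 10⁻²¹ kg·m/s.
λ = h/p = 6.626 × 10⁻³⁴ / 4.137 × 10⁻²¹ = 1.60 × 10⁻¹³ m = 160 fm.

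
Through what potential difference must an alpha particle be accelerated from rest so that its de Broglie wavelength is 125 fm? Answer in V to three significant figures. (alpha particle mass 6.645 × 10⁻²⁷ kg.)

V = 6600 V

p = h/λ = 6.626 × 10⁻³⁴ / 1.250 × 10⁻¹³ = 5.301 × 10⁻²¹ kg·m/s.
KE = p²/(2m) = 2.114 × 10⁻¹⁵ J.
V = KE/2e = 2.114 × 10⁻¹⁵ / (2 × 1.602 × 10⁻¹⁹) = 6600 V.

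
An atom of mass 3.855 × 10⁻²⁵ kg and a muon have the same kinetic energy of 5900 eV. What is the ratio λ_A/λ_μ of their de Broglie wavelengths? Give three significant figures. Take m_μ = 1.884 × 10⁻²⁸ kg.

At fixed KE, p = √(2mKE) so λ = h/p ∝ 1/√m.
λ_A/λ_μ = √(m_μ/m_A) = √(1.884 × 10⁻²⁸/3.855 × 10⁻²⁵) = √(4.887 × 10⁻⁴) = 0.0221.

λ_A/λ_μ = 0.0221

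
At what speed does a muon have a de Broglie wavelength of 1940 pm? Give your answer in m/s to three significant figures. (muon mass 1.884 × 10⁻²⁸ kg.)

p = h/λ = 6.626 × 10⁻³⁴ / 1.940 × 10⁻⁹ = 3.415 × 10⁻²⁵ kg·m/s.
v = p/m = 3.415 × 10⁻²⁵ / 1.884 × 10⁻²⁸ = 1.81 × 10³ m/s = 1810 m/s.

v = 1810 m/s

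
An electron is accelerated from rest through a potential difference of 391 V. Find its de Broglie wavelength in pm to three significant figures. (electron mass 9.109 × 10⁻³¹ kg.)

λ = 62.0 pm

KE = eV = 1.602 × 10⁻¹⁹ × 391.0 = 6.264 × 10⁻¹⁷ J.
p = √(2mKE) = √(2 × 9.109 × 10⁻³¹ × 6.264 × 10⁻¹⁷) = 1.068 × 10⁻²³ kg·m/s.
λ = h/p = 6.626 × 10⁻³⁴ / 1.068 × 10⁻²³ = 6.20 × 10⁻¹¹ m = 62.0 pm.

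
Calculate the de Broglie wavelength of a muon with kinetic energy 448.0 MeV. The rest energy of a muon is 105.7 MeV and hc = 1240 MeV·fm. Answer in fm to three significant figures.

λ = 2.28 fm

Total energy E = KE + m₀c² = 448.0 + 105.7 = 553.7 MeV.
(pc)² = E² − (m₀c²)² = (553.7)² − (105.7)² = 2.954 × 10⁵ MeV², so pc = 543.5 MeV.
λ = hc/(pc) = 1240 MeV·fm / 543.5 MeV = 2.28 fm.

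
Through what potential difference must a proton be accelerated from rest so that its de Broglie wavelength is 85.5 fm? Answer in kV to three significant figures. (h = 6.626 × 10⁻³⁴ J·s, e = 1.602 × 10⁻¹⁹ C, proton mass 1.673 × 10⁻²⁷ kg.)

p = h/λ = 6.626 × 10⁻³⁴ / 8.550 × 10⁻¹⁴ = 7.750 × 10⁻²¹ kg·m/s.
KE = p²/(2m) = 1.795 × 10⁻¹⁴ J.
V = KE/e = 1.795 × 10⁻¹⁴ / (1.602 × 10⁻¹⁹) = 112 kV.

V = 112 kV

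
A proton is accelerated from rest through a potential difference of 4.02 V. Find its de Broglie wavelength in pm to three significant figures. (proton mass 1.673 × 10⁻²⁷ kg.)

λ = 14.3 pm

KE = eV = 1.602 × 10⁻¹⁹ × 4.020 = 6.440 × 10⁻¹⁹ J.
p = √(2mKE) = √(2 × 1.673 × 10⁻²⁷ × 6.440 × 10⁻¹⁹) = 4.642 × 10⁻²³ kg·m/s.
λ = h/p = 6.626 × 10⁻³⁴ / 4.642 × 10⁻²³ = 1.43 × 10⁻¹¹ m = 14.3 pm.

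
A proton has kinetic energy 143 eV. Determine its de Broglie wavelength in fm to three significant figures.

KE = 143 eV = 2.291 × 10⁻¹⁷ J.
p = √(2mKE) = √(2 × 1.673 × 10⁻²⁷ × 2.291 × 10⁻¹⁷) = 2.769 × 10⁻²² kg·m/s.
λ = h/p = 6.626 × 10⁻³⁴ / 2.769 × 10⁻²² = 2.39 × 10⁻¹² m = 2390 fm.

λ = 2390 fm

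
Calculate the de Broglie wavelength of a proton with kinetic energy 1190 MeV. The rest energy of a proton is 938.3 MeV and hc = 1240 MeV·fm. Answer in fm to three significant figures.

Total energy E = KE + m₀c² = 1190 + 938.3 = 2128.3 MeV.
(pc)² = E² − (m₀c²)² = (2128.3)² − (938.3)² = 3.649 × 10⁶ MeV², so pc = 1910 MeV.
λ = hc/(pc) = 1240 MeV·fm / 1910 MeV = 0.649 fm.

λ = 0.649 fm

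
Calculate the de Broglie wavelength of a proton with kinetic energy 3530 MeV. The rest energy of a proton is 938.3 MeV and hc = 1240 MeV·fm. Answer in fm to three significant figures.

λ = 0.284 fm

Total energy E = KE + m₀c² = 3530 + 938.3 = 4468.3 MeV.
(pc)² = E² − (m₀c²)² = (4468.3)² − (938.3)² = 1.909 × 10⁷ MeV², so pc = 4369 MeV.
λ = hc/(pc) = 1240 MeV·fm / 4369 MeV = 0.284 fm.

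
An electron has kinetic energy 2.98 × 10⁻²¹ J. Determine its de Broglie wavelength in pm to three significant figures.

p = √(2mKE) = √(2 × 9.109 × 10⁻³¹ × 2.980 × 10⁻²¹) = 7.368 × 10⁻²⁶ kg·m/s.
λ = h/p = 6.626 × 10⁻³⁴ / 7.368 × 10⁻²⁶ = 8.99 × 10⁻⁹ m = 8990 pm.

λ = 8990 pm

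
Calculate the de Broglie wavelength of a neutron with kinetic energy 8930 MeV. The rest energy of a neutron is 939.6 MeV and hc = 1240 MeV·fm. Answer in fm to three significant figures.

Total energy E = KE + m₀c² = 8930 + 939.6 = 9869.6 MeV.
(pc)² = E² − (m₀c²)² = (9869.6)² − (939.6)² = 9.653 × 10⁷ MeV², so pc = 9825 MeV.
λ = hc/(pc) = 1240 MeV·fm / 9825 MeV = 0.126 fm.

λ = 0.126 fm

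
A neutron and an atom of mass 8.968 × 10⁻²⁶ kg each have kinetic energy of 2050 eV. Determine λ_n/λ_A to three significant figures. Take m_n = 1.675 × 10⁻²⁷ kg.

At fixed KE, p = √(2mKE) so λ = h/p ∝ 1/√m.
λ_n/λ_A = √(m_A/m_n) = √(8.968 × 10⁻²⁶/1.675 × 10⁻²⁷) = √(53.54) = 7.32.

λ_n/λ_A = 7.32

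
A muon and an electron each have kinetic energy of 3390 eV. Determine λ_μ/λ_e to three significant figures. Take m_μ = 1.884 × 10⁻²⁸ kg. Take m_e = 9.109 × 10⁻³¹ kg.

At fixed KE, p = √(2mKE) so λ = h/p ∝ 1/√m.
λ_μ/λ_e = √(m_e/m_μ) = √(9.109 × 10⁻³¹/1.884 × 10⁻²⁸) = √(4.835 × 10⁻³) = 0.0695.

λ_μ/λ_e = 0.0695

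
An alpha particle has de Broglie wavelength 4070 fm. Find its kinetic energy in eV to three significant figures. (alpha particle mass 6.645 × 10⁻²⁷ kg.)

p = h/λ = 6.626 × 10⁻³⁴ / 4.070 × 10⁻¹² = 1.628 × 10⁻²² kg·m/s.
KE = p²/(2m) = (1.628 × 10⁻²²)² / (2 × 6.645 × 10⁻²⁷) = 1.994 × 10⁻¹⁸ J = 12.4 eV.

KE = 12.4 eV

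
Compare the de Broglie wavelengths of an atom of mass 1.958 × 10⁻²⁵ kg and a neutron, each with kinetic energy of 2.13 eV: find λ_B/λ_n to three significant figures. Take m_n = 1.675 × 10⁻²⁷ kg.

At fixed KE, p = √(2mKE) so λ = h/p ∝ 1/√m.
λ_B/λ_n = √(m_n/m_B) = √(1.675 × 10⁻²⁷/1.958 × 10⁻²⁵) = √(8.555 × 10⁻³) = 0.0925.

λ_B/λ_n = 0.0925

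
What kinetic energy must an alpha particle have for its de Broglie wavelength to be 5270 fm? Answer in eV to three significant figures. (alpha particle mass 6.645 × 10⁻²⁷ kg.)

KE = 7.42 eV

p = h/λ = 6.626 × 10⁻³⁴ / 5.270 × 10⁻¹² = 1.257 × 10⁻²² kg·m/s.
KE = p²/(2m) = (1.257 × 10⁻²²)² / (2 × 6.645 × 10⁻²⁷) = 1.189 × 10⁻¹⁸ J = 7.42 eV.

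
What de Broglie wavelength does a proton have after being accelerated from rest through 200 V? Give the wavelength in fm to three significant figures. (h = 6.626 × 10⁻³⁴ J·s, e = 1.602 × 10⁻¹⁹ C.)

λ = 2020 fm

KE = eV = 1.602 × 10⁻¹⁹ × 200.0 = 3.204 × 10⁻¹⁷ J.
p = √(2mKE) = √(2 × 1.673 × 10⁻²⁷ × 3.204 × 10⁻¹⁷) = 3.274 × 10⁻²² kg·m/s.
λ = h/p = 6.626 × 10⁻³⁴ / 3.274 × 10⁻²² = 2.02 × 10⁻¹² m = 2020 fm.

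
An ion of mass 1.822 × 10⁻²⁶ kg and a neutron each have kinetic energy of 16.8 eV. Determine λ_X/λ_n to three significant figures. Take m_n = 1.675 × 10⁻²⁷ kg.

λ_X/λ_n = 0.303

At fixed KE, p = √(2mKE) so λ = h/p ∝ 1/√m.
λ_X/λ_n = √(m_n/m_X) = √(1.675 × 10⁻²⁷/1.822 × 10⁻²⁶) = √(0.09193) = 0.303.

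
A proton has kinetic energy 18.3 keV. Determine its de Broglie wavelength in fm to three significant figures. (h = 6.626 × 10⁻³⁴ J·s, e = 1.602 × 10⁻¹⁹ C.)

KE = 18.3 keV = 2.932 × 10⁻¹⁵ J.
p = √(2mKE) = √(2 × 1.673 × 10⁻²⁷ × 2.932 × 10⁻¹⁵) = 3.132 × 10⁻²¹ kg·m/s.
λ = h/p = 6.626 × 10⁻³⁴ / 3.132 × 10⁻²¹ = 2.12 × 10⁻¹³ m = 212 fm.

λ = 212 fm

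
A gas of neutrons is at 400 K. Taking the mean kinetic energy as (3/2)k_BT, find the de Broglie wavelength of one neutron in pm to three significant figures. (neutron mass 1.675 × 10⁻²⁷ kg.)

KE = (3/2)k_BT = 1.5 × 1.381 × 10⁻²³ × 400 = 8.286 × 10⁻²¹ J.
p = √(2mKE) = √(2 × 1.675 × 10⁻²⁷ × 8.286 × 10⁻²¹) = 5.269 × 10⁻²⁴ kg·m/s.
λ = h/p = 1.26 × 10⁻¹⁰ m = 126 pm.

λ = 126 pm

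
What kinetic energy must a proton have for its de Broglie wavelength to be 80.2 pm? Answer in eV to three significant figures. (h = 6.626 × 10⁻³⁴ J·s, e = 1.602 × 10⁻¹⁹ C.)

KE = 0.127 eV

p = h/λ = 6.626 × 10⁻³⁴ / 8.020 × 10⁻¹¹ = 8.262 × 10⁻²⁴ kg·m/s.
KE = p²/(2m) = (8.262 × 10⁻²⁴)² / (2 × 1.673 × 10⁻²⁷) = 2.040 × 10⁻²⁰ J = 0.127 eV.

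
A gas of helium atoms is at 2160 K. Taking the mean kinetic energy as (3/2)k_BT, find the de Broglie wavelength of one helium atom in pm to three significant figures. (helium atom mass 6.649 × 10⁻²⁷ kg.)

KE = (3/2)k_BT = 1.5 × 1.381 × 10⁻²³ × 2160 = 4.474 × 10⁻²⁰ J.
p = √(2mKE) = √(2 × 6.649 × 10⁻²⁷ × 4.474 × 10⁻²⁰) = 2.439 × 10⁻²³ kg·m/s.
λ = h/p = 2.72 × 10⁻¹¹ m = 27.2 pm.

λ = 27.2 pm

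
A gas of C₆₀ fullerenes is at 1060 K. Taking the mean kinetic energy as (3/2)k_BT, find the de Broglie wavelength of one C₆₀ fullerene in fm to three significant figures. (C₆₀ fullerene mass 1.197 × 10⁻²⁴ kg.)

KE = (3/2)k_BT = 1.5 × 1.381 × 10⁻²³ × 1060 = 2.196 × 10⁻²⁰ J.
p = √(2mKE) = √(2 × 1.197 × 10⁻²⁴ × 2.196 × 10⁻²⁰) = 2.293 × 10⁻²² kg·m/s.
λ = h/p = 2.89 × 10⁻¹² m = 2890 fm.

λ = 2890 fm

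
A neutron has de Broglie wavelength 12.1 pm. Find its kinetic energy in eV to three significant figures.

KE = 5.59 eV

p = h/λ = 6.626 × 10⁻³⁴ / 1.210 × 10⁻¹¹ = 5.476 × 10⁻²³ kg·m/s.
KE = p²/(2m) = (5.476 × 10⁻²³)² / (2 × 1.675 × 10⁻²⁷) = 8.951 × 10⁻¹⁹ J = 5.59 eV.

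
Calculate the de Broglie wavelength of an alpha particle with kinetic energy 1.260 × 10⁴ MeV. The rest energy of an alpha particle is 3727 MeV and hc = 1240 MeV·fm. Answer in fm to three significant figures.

Total energy E = KE + m₀c² = 1.260 × 10⁴ + 3727 = 16327 MeV.
(pc)² = E² − (m₀c²)² = (16327)² − (3727)² = 2.527 × 10⁸ MeV², so pc = 1.590 × 10⁴ MeV.
λ = hc/(pc) = 1240 MeV·fm / 1.590 × 10⁴ MeV = 0.0780 fm.

λ = 0.0780 fm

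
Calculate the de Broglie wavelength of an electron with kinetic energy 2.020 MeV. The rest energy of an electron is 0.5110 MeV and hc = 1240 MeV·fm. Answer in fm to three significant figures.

Total energy E = KE + m₀c² = 2.020 + 0.5110 = 2.5310 MeV.
(pc)² = E² − (m₀c²)² = (2.5310)² − (0.5110)² = 6.145 MeV², so pc = 2.479 MeV.
λ = hc/(pc) = 1240 MeV·fm / 2.479 MeV = 500 fm.

λ = 500 fm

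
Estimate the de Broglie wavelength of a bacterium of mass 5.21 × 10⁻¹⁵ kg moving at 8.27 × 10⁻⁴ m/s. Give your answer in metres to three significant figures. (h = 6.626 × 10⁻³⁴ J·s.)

λ = 1.54 × 10⁻¹⁶ m

p = mv = 5.21 × 10⁻¹⁵ × 8.27 × 10⁻⁴ = 4.309 × 10⁻¹⁸ kg·m/s.
λ = h/p = 6.626 × 10⁻³⁴ / 4.309 × 10⁻¹⁸ = 1.54 × 10⁻¹⁶ m.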